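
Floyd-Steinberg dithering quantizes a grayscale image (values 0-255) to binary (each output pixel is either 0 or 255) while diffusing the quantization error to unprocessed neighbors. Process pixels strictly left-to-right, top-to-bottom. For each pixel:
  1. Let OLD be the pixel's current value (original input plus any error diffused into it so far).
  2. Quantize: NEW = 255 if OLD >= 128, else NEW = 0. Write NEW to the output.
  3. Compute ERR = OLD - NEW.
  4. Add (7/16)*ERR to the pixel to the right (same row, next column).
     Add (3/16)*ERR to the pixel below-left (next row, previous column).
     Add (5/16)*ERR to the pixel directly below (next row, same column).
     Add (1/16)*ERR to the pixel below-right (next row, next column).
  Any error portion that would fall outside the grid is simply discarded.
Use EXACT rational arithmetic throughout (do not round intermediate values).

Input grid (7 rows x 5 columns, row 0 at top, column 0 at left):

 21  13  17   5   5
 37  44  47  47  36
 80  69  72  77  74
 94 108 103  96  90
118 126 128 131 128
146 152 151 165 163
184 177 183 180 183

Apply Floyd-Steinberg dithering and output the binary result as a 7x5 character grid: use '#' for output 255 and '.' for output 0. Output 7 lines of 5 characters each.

(0,0): OLD=21 → NEW=0, ERR=21
(0,1): OLD=355/16 → NEW=0, ERR=355/16
(0,2): OLD=6837/256 → NEW=0, ERR=6837/256
(0,3): OLD=68339/4096 → NEW=0, ERR=68339/4096
(0,4): OLD=806053/65536 → NEW=0, ERR=806053/65536
(1,0): OLD=12217/256 → NEW=0, ERR=12217/256
(1,1): OLD=160015/2048 → NEW=0, ERR=160015/2048
(1,2): OLD=6163259/65536 → NEW=0, ERR=6163259/65536
(1,3): OLD=25515359/262144 → NEW=0, ERR=25515359/262144
(1,4): OLD=350097213/4194304 → NEW=0, ERR=350097213/4194304
(2,0): OLD=3590165/32768 → NEW=0, ERR=3590165/32768
(2,1): OLD=169833783/1048576 → NEW=255, ERR=-97553097/1048576
(2,2): OLD=1406260581/16777216 → NEW=0, ERR=1406260581/16777216
(2,3): OLD=44457229919/268435456 → NEW=255, ERR=-23993811361/268435456
(2,4): OLD=288029736153/4294967296 → NEW=0, ERR=288029736153/4294967296
(3,0): OLD=1858825413/16777216 → NEW=0, ERR=1858825413/16777216
(3,1): OLD=20127752801/134217728 → NEW=255, ERR=-14097767839/134217728
(3,2): OLD=260558701307/4294967296 → NEW=0, ERR=260558701307/4294967296
(3,3): OLD=965695960515/8589934592 → NEW=0, ERR=965695960515/8589934592
(3,4): OLD=21241872934063/137438953472 → NEW=255, ERR=-13805060201297/137438953472
(4,0): OLD=285462783467/2147483648 → NEW=255, ERR=-262145546773/2147483648
(4,1): OLD=3990508969323/68719476736 → NEW=0, ERR=3990508969323/68719476736
(4,2): OLD=205474393163941/1099511627776 → NEW=255, ERR=-74901071918939/1099511627776
(4,3): OLD=2133695865818987/17592186044416 → NEW=0, ERR=2133695865818987/17592186044416
(4,4): OLD=44107174878001517/281474976710656 → NEW=255, ERR=-27668944183215763/281474976710656
(5,0): OLD=130556937079585/1099511627776 → NEW=0, ERR=130556937079585/1099511627776
(5,1): OLD=1774114910074787/8796093022208 → NEW=255, ERR=-468888810588253/8796093022208
(5,2): OLD=37368850275162043/281474976710656 → NEW=255, ERR=-34407268786055237/281474976710656
(5,3): OLD=142689304829592117/1125899906842624 → NEW=0, ERR=142689304829592117/1125899906842624
(5,4): OLD=3518349742600808119/18014398509481984 → NEW=255, ERR=-1075321877317097801/18014398509481984
(6,0): OLD=29711308908798993/140737488355328 → NEW=255, ERR=-6176750621809647/140737488355328
(6,1): OLD=565841185179330303/4503599627370496 → NEW=0, ERR=565841185179330303/4503599627370496
(6,2): OLD=15867047089245625317/72057594037927936 → NEW=255, ERR=-2507639390425998363/72057594037927936
(6,3): OLD=213920849304684630295/1152921504606846976 → NEW=255, ERR=-80074134370061348585/1152921504606846976
(6,4): OLD=2617246072302449537121/18446744073709551616 → NEW=255, ERR=-2086673666493486124959/18446744073709551616
Row 0: .....
Row 1: .....
Row 2: .#.#.
Row 3: .#..#
Row 4: #.#.#
Row 5: .##.#
Row 6: #.###

Answer: .....
.....
.#.#.
.#..#
#.#.#
.##.#
#.###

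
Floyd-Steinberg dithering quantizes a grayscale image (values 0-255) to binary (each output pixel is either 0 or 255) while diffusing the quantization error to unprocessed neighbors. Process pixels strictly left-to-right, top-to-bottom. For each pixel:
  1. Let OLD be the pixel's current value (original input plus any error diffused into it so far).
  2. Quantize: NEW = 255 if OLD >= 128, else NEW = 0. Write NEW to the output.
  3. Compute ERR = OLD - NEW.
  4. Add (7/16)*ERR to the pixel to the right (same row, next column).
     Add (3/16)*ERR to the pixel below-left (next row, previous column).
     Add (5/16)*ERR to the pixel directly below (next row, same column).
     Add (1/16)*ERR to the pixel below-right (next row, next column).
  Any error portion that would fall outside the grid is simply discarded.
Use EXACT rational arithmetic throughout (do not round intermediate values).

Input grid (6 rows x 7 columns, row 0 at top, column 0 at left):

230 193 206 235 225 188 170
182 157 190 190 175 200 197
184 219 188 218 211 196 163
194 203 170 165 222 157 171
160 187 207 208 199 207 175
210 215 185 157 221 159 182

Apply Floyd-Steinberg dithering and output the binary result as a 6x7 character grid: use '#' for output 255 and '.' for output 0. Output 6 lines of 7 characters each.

(0,0): OLD=230 → NEW=255, ERR=-25
(0,1): OLD=2913/16 → NEW=255, ERR=-1167/16
(0,2): OLD=44567/256 → NEW=255, ERR=-20713/256
(0,3): OLD=817569/4096 → NEW=255, ERR=-226911/4096
(0,4): OLD=13157223/65536 → NEW=255, ERR=-3554457/65536
(0,5): OLD=172251089/1048576 → NEW=255, ERR=-95135791/1048576
(0,6): OLD=2186176183/16777216 → NEW=255, ERR=-2092013897/16777216
(1,0): OLD=41091/256 → NEW=255, ERR=-24189/256
(1,1): OLD=155925/2048 → NEW=0, ERR=155925/2048
(1,2): OLD=11998265/65536 → NEW=255, ERR=-4713415/65536
(1,3): OLD=33029189/262144 → NEW=0, ERR=33029189/262144
(1,4): OLD=3232976943/16777216 → NEW=255, ERR=-1045213137/16777216
(1,5): OLD=15786876639/134217728 → NEW=0, ERR=15786876639/134217728
(1,6): OLD=437704478001/2147483648 → NEW=255, ERR=-109903852239/2147483648
(2,0): OLD=5529527/32768 → NEW=255, ERR=-2826313/32768
(2,1): OLD=194685133/1048576 → NEW=255, ERR=-72701747/1048576
(2,2): OLD=2744315047/16777216 → NEW=255, ERR=-1533875033/16777216
(2,3): OLD=27004435503/134217728 → NEW=255, ERR=-7221085137/134217728
(2,4): OLD=212517251487/1073741824 → NEW=255, ERR=-61286913633/1073741824
(2,5): OLD=6675943222133/34359738368 → NEW=255, ERR=-2085790061707/34359738368
(2,6): OLD=70258799472259/549755813888 → NEW=0, ERR=70258799472259/549755813888
(3,0): OLD=2584464583/16777216 → NEW=255, ERR=-1693725497/16777216
(3,1): OLD=15385740987/134217728 → NEW=0, ERR=15385740987/134217728
(3,2): OLD=190224163361/1073741824 → NEW=255, ERR=-83580001759/1073741824
(3,3): OLD=419686563639/4294967296 → NEW=0, ERR=419686563639/4294967296
(3,4): OLD=127636364085447/549755813888 → NEW=255, ERR=-12551368455993/549755813888
(3,5): OLD=652830659497413/4398046511104 → NEW=255, ERR=-468671200834107/4398046511104
(3,6): OLD=11295727699533659/70368744177664 → NEW=255, ERR=-6648302065770661/70368744177664
(4,0): OLD=322005586761/2147483648 → NEW=255, ERR=-225602743479/2147483648
(4,1): OLD=5358634275253/34359738368 → NEW=255, ERR=-3403099008587/34359738368
(4,2): OLD=90616187353275/549755813888 → NEW=255, ERR=-49571545188165/549755813888
(4,3): OLD=835369433381241/4398046511104 → NEW=255, ERR=-286132426950279/4398046511104
(4,4): OLD=5261071901563739/35184372088832 → NEW=255, ERR=-3710942981088421/35184372088832
(4,5): OLD=122062901554777627/1125899906842624 → NEW=0, ERR=122062901554777627/1125899906842624
(4,6): OLD=3355116057367606317/18014398509481984 → NEW=255, ERR=-1238555562550299603/18014398509481984
(5,0): OLD=87191204412399/549755813888 → NEW=255, ERR=-52996528129041/549755813888
(5,1): OLD=520733722144677/4398046511104 → NEW=0, ERR=520733722144677/4398046511104
(5,2): OLD=6693248983202003/35184372088832 → NEW=255, ERR=-2278765899450157/35184372088832
(5,3): OLD=23340538238837951/281474976710656 → NEW=0, ERR=23340538238837951/281474976710656
(5,4): OLD=4333905067673895189/18014398509481984 → NEW=255, ERR=-259766552244010731/18014398509481984
(5,5): OLD=24079813286414065989/144115188075855872 → NEW=255, ERR=-12669559672929181371/144115188075855872
(5,6): OLD=297058338863387581803/2305843009213693952 → NEW=255, ERR=-290931628486104375957/2305843009213693952
Row 0: #######
Row 1: #.#.#.#
Row 2: ######.
Row 3: #.#.###
Row 4: #####.#
Row 5: #.#.###

Answer: #######
#.#.#.#
######.
#.#.###
#####.#
#.#.###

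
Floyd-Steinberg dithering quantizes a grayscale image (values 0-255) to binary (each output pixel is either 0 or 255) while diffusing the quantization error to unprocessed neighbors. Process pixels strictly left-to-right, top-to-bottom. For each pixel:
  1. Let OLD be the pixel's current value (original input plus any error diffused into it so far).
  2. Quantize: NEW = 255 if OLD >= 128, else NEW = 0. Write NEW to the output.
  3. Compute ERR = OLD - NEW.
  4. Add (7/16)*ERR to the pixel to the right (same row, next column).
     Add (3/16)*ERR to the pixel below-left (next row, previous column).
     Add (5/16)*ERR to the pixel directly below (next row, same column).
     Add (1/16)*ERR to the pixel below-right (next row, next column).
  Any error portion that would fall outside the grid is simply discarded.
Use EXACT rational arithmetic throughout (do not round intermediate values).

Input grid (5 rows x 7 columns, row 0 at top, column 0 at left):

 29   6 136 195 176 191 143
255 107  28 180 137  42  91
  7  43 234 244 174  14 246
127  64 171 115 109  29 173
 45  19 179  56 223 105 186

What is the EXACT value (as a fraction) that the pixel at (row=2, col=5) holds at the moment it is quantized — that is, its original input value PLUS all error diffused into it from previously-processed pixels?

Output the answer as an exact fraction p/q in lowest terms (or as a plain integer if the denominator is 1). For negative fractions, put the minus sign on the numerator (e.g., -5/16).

(0,0): OLD=29 → NEW=0, ERR=29
(0,1): OLD=299/16 → NEW=0, ERR=299/16
(0,2): OLD=36909/256 → NEW=255, ERR=-28371/256
(0,3): OLD=600123/4096 → NEW=255, ERR=-444357/4096
(0,4): OLD=8423837/65536 → NEW=255, ERR=-8287843/65536
(0,5): OLD=142263115/1048576 → NEW=255, ERR=-125123765/1048576
(0,6): OLD=1523275533/16777216 → NEW=0, ERR=1523275533/16777216
(1,0): OLD=68497/256 → NEW=255, ERR=3217/256
(1,1): OLD=203511/2048 → NEW=0, ERR=203511/2048
(1,2): OLD=1157955/65536 → NEW=0, ERR=1157955/65536
(1,3): OLD=32293575/262144 → NEW=0, ERR=32293575/262144
(1,4): OLD=2050544565/16777216 → NEW=0, ERR=2050544565/16777216
(1,5): OLD=9033169349/134217728 → NEW=0, ERR=9033169349/134217728
(1,6): OLD=303568376811/2147483648 → NEW=255, ERR=-244039953429/2147483648
(2,0): OLD=968589/32768 → NEW=0, ERR=968589/32768
(2,1): OLD=95508191/1048576 → NEW=0, ERR=95508191/1048576
(2,2): OLD=5178782813/16777216 → NEW=255, ERR=900592733/16777216
(2,3): OLD=44292207285/134217728 → NEW=255, ERR=10066686645/134217728
(2,4): OLD=284892281157/1073741824 → NEW=255, ERR=11088116037/1073741824
(2,5): OLD=889273353623/34359738368 → NEW=0, ERR=889273353623/34359738368
Target (2,5): original=14, with diffused error = 889273353623/34359738368

Answer: 889273353623/34359738368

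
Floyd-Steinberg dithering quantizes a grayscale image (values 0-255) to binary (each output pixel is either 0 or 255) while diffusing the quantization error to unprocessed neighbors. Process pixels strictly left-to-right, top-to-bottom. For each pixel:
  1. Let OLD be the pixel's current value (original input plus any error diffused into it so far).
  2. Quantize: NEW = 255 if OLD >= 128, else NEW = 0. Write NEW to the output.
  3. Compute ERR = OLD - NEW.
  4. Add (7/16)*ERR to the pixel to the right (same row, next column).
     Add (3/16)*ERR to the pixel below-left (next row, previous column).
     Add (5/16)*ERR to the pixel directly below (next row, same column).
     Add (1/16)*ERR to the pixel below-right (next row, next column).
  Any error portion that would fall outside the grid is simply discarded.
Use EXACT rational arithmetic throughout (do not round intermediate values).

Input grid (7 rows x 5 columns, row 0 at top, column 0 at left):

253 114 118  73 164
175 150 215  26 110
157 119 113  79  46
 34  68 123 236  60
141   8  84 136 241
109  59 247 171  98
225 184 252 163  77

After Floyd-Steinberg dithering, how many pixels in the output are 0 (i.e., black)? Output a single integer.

(0,0): OLD=253 → NEW=255, ERR=-2
(0,1): OLD=905/8 → NEW=0, ERR=905/8
(0,2): OLD=21439/128 → NEW=255, ERR=-11201/128
(0,3): OLD=71097/2048 → NEW=0, ERR=71097/2048
(0,4): OLD=5871631/32768 → NEW=255, ERR=-2484209/32768
(1,0): OLD=25035/128 → NEW=255, ERR=-7605/128
(1,1): OLD=146253/1024 → NEW=255, ERR=-114867/1024
(1,2): OLD=4985873/32768 → NEW=255, ERR=-3369967/32768
(1,3): OLD=-3647651/131072 → NEW=0, ERR=-3647651/131072
(1,4): OLD=160019191/2097152 → NEW=0, ERR=160019191/2097152
(2,0): OLD=1923487/16384 → NEW=0, ERR=1923487/16384
(2,1): OLD=58883589/524288 → NEW=0, ERR=58883589/524288
(2,2): OLD=987916751/8388608 → NEW=0, ERR=987916751/8388608
(2,3): OLD=17408888189/134217728 → NEW=255, ERR=-16816632451/134217728
(2,4): OLD=28538767147/2147483648 → NEW=0, ERR=28538767147/2147483648
(3,0): OLD=769621359/8388608 → NEW=0, ERR=769621359/8388608
(3,1): OLD=11586708867/67108864 → NEW=255, ERR=-5526051453/67108864
(3,2): OLD=230433409873/2147483648 → NEW=0, ERR=230433409873/2147483648
(3,3): OLD=1089390564697/4294967296 → NEW=255, ERR=-5826095783/4294967296
(3,4): OLD=3829641366717/68719476736 → NEW=0, ERR=3829641366717/68719476736
(4,0): OLD=165604297185/1073741824 → NEW=255, ERR=-108199867935/1073741824
(4,1): OLD=-1235765179103/34359738368 → NEW=0, ERR=-1235765179103/34359738368
(4,2): OLD=52994640259983/549755813888 → NEW=0, ERR=52994640259983/549755813888
(4,3): OLD=1714404777267745/8796093022208 → NEW=255, ERR=-528598943395295/8796093022208
(4,4): OLD=32656580720402279/140737488355328 → NEW=255, ERR=-3231478810206361/140737488355328
(5,0): OLD=38904109306883/549755813888 → NEW=0, ERR=38904109306883/549755813888
(5,1): OLD=398011313763721/4398046511104 → NEW=0, ERR=398011313763721/4398046511104
(5,2): OLD=42671736521220497/140737488355328 → NEW=255, ERR=6783676990611857/140737488355328
(5,3): OLD=98531945769693343/562949953421312 → NEW=255, ERR=-45020292352741217/562949953421312
(5,4): OLD=469103571914002597/9007199254740992 → NEW=0, ERR=469103571914002597/9007199254740992
(6,0): OLD=18583165753540883/70368744177664 → NEW=255, ERR=639135988236563/70368744177664
(6,1): OLD=517271362709990493/2251799813685248 → NEW=255, ERR=-56937589779747747/2251799813685248
(6,2): OLD=8886926163983764815/36028797018963968 → NEW=255, ERR=-300417075852047025/36028797018963968
(6,3): OLD=84819553714181176485/576460752303423488 → NEW=255, ERR=-62177938123191812955/576460752303423488
(6,4): OLD=378966443618748871363/9223372036854775808 → NEW=0, ERR=378966443618748871363/9223372036854775808
Output grid:
  Row 0: #.#.#  (2 black, running=2)
  Row 1: ###..  (2 black, running=4)
  Row 2: ...#.  (4 black, running=8)
  Row 3: .#.#.  (3 black, running=11)
  Row 4: #..##  (2 black, running=13)
  Row 5: ..##.  (3 black, running=16)
  Row 6: ####.  (1 black, running=17)

Answer: 17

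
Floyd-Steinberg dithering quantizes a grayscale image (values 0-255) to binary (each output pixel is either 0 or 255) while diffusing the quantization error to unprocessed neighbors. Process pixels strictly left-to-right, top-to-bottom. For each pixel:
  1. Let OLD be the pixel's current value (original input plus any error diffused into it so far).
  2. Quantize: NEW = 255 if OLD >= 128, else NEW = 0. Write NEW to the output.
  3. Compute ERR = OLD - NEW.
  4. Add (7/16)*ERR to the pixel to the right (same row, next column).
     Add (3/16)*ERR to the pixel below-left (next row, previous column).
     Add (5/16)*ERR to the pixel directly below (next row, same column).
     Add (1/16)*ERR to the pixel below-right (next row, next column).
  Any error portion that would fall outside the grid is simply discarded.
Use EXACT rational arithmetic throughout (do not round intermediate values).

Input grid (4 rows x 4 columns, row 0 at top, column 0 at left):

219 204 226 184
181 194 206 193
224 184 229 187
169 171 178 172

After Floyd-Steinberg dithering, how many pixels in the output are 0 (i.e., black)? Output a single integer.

Answer: 3

Derivation:
(0,0): OLD=219 → NEW=255, ERR=-36
(0,1): OLD=753/4 → NEW=255, ERR=-267/4
(0,2): OLD=12595/64 → NEW=255, ERR=-3725/64
(0,3): OLD=162341/1024 → NEW=255, ERR=-98779/1024
(1,0): OLD=10063/64 → NEW=255, ERR=-6257/64
(1,1): OLD=60009/512 → NEW=0, ERR=60009/512
(1,2): OLD=3552541/16384 → NEW=255, ERR=-625379/16384
(1,3): OLD=37360219/262144 → NEW=255, ERR=-29486501/262144
(2,0): OLD=1764755/8192 → NEW=255, ERR=-324205/8192
(2,1): OLD=49819137/262144 → NEW=255, ERR=-17027583/262144
(2,2): OLD=91692165/524288 → NEW=255, ERR=-42001275/524288
(2,3): OLD=959783633/8388608 → NEW=0, ERR=959783633/8388608
(3,0): OLD=605881827/4194304 → NEW=255, ERR=-463665693/4194304
(3,1): OLD=5693725693/67108864 → NEW=0, ERR=5693725693/67108864
(3,2): OLD=222777054467/1073741824 → NEW=255, ERR=-51027110653/1073741824
(3,3): OLD=3125990638997/17179869184 → NEW=255, ERR=-1254876002923/17179869184
Output grid:
  Row 0: ####  (0 black, running=0)
  Row 1: #.##  (1 black, running=1)
  Row 2: ###.  (1 black, running=2)
  Row 3: #.##  (1 black, running=3)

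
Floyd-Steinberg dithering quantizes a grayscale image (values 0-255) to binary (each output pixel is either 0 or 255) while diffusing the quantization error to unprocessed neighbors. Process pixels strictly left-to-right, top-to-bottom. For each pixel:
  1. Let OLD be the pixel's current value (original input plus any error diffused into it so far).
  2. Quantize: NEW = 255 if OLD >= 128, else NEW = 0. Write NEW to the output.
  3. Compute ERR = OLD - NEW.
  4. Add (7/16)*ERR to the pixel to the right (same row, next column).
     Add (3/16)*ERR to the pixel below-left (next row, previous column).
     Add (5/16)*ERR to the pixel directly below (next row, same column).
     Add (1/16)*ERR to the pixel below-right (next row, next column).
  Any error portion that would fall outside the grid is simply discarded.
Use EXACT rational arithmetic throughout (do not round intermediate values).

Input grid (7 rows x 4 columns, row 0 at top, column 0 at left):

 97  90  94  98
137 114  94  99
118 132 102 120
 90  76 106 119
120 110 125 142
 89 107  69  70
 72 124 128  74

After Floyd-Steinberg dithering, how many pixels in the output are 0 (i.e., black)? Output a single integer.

(0,0): OLD=97 → NEW=0, ERR=97
(0,1): OLD=2119/16 → NEW=255, ERR=-1961/16
(0,2): OLD=10337/256 → NEW=0, ERR=10337/256
(0,3): OLD=473767/4096 → NEW=0, ERR=473767/4096
(1,0): OLD=36949/256 → NEW=255, ERR=-28331/256
(1,1): OLD=83795/2048 → NEW=0, ERR=83795/2048
(1,2): OLD=9079759/65536 → NEW=255, ERR=-7631921/65536
(1,3): OLD=90933209/1048576 → NEW=0, ERR=90933209/1048576
(2,0): OLD=2984769/32768 → NEW=0, ERR=2984769/32768
(2,1): OLD=163457499/1048576 → NEW=255, ERR=-103929381/1048576
(2,2): OLD=86114919/2097152 → NEW=0, ERR=86114919/2097152
(2,3): OLD=5294446891/33554432 → NEW=255, ERR=-3261933269/33554432
(3,0): OLD=1675724337/16777216 → NEW=0, ERR=1675724337/16777216
(3,1): OLD=27411774319/268435456 → NEW=0, ERR=27411774319/268435456
(3,2): OLD=597370181777/4294967296 → NEW=255, ERR=-497846478703/4294967296
(3,3): OLD=2781418442615/68719476736 → NEW=0, ERR=2781418442615/68719476736
(4,0): OLD=731689345437/4294967296 → NEW=255, ERR=-363527315043/4294967296
(4,1): OLD=3071419587671/34359738368 → NEW=0, ERR=3071419587671/34359738368
(4,2): OLD=155972778956663/1099511627776 → NEW=255, ERR=-124402686126217/1099511627776
(4,3): OLD=1722336392284785/17592186044416 → NEW=0, ERR=1722336392284785/17592186044416
(5,0): OLD=43601433597325/549755813888 → NEW=0, ERR=43601433597325/549755813888
(5,1): OLD=2517940060112763/17592186044416 → NEW=255, ERR=-1968067381213317/17592186044416
(5,2): OLD=76020713755831/8796093022208 → NEW=0, ERR=76020713755831/8796093022208
(5,3): OLD=27388777345732007/281474976710656 → NEW=0, ERR=27388777345732007/281474976710656
(6,0): OLD=21338225555099281/281474976710656 → NEW=0, ERR=21338225555099281/281474976710656
(6,1): OLD=579990464704961287/4503599627370496 → NEW=255, ERR=-568427440274515193/4503599627370496
(6,2): OLD=6249829045152624001/72057594037927936 → NEW=0, ERR=6249829045152624001/72057594037927936
(6,3): OLD=164745391346599780743/1152921504606846976 → NEW=255, ERR=-129249592328146198137/1152921504606846976
Output grid:
  Row 0: .#..  (3 black, running=3)
  Row 1: #.#.  (2 black, running=5)
  Row 2: .#.#  (2 black, running=7)
  Row 3: ..#.  (3 black, running=10)
  Row 4: #.#.  (2 black, running=12)
  Row 5: .#..  (3 black, running=15)
  Row 6: .#.#  (2 black, running=17)

Answer: 17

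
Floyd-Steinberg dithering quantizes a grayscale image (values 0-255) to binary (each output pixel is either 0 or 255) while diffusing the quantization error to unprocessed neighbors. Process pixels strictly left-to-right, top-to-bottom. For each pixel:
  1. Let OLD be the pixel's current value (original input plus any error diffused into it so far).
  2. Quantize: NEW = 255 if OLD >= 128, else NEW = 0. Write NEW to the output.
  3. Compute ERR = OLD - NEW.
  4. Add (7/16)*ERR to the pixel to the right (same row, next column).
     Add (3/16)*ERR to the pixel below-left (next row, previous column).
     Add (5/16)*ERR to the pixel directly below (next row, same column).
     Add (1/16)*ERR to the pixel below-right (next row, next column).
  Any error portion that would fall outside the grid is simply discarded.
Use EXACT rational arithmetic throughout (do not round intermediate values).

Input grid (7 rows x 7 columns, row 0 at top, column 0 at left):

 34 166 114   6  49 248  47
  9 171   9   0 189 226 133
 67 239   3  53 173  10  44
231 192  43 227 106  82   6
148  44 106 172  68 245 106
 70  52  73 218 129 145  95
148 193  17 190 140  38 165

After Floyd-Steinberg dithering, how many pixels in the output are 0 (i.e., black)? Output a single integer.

(0,0): OLD=34 → NEW=0, ERR=34
(0,1): OLD=1447/8 → NEW=255, ERR=-593/8
(0,2): OLD=10441/128 → NEW=0, ERR=10441/128
(0,3): OLD=85375/2048 → NEW=0, ERR=85375/2048
(0,4): OLD=2203257/32768 → NEW=0, ERR=2203257/32768
(0,5): OLD=145446223/524288 → NEW=255, ERR=11752783/524288
(0,6): OLD=476534057/8388608 → NEW=0, ERR=476534057/8388608
(1,0): OLD=733/128 → NEW=0, ERR=733/128
(1,1): OLD=171787/1024 → NEW=255, ERR=-89333/1024
(1,2): OLD=-16153/32768 → NEW=0, ERR=-16153/32768
(1,3): OLD=3999899/131072 → NEW=0, ERR=3999899/131072
(1,4): OLD=1930818993/8388608 → NEW=255, ERR=-208276047/8388608
(1,5): OLD=15904566401/67108864 → NEW=255, ERR=-1208193919/67108864
(1,6): OLD=154916023663/1073741824 → NEW=255, ERR=-118888141457/1073741824
(2,0): OLD=859049/16384 → NEW=0, ERR=859049/16384
(2,1): OLD=123177427/524288 → NEW=255, ERR=-10516013/524288
(2,2): OLD=-47478215/8388608 → NEW=0, ERR=-47478215/8388608
(2,3): OLD=3716098225/67108864 → NEW=0, ERR=3716098225/67108864
(2,4): OLD=100931173889/536870912 → NEW=255, ERR=-35970908671/536870912
(2,5): OLD=-811773301461/17179869184 → NEW=0, ERR=-811773301461/17179869184
(2,6): OLD=-3408134164515/274877906944 → NEW=0, ERR=-3408134164515/274877906944
(3,0): OLD=2043668249/8388608 → NEW=255, ERR=-95426791/8388608
(3,1): OLD=12278966821/67108864 → NEW=255, ERR=-4833793499/67108864
(3,2): OLD=10118730175/536870912 → NEW=0, ERR=10118730175/536870912
(3,3): OLD=514609715209/2147483648 → NEW=255, ERR=-32998615031/2147483648
(3,4): OLD=20049791548185/274877906944 → NEW=0, ERR=20049791548185/274877906944
(3,5): OLD=203702491448923/2199023255552 → NEW=0, ERR=203702491448923/2199023255552
(3,6): OLD=1396791323507845/35184372088832 → NEW=0, ERR=1396791323507845/35184372088832
(4,0): OLD=140595337815/1073741824 → NEW=255, ERR=-133208827305/1073741824
(4,1): OLD=-514753275157/17179869184 → NEW=0, ERR=-514753275157/17179869184
(4,2): OLD=25123364141477/274877906944 → NEW=0, ERR=25123364141477/274877906944
(4,3): OLD=488269299887271/2199023255552 → NEW=255, ERR=-72481630278489/2199023255552
(4,4): OLD=1632237222286789/17592186044416 → NEW=0, ERR=1632237222286789/17592186044416
(4,5): OLD=183827006304841541/562949953421312 → NEW=255, ERR=40274768182406981/562949953421312
(4,6): OLD=1400577641970945907/9007199254740992 → NEW=255, ERR=-896258167988007053/9007199254740992
(5,0): OLD=7040487476209/274877906944 → NEW=0, ERR=7040487476209/274877906944
(5,1): OLD=139035100766331/2199023255552 → NEW=0, ERR=139035100766331/2199023255552
(5,2): OLD=2131653061726285/17592186044416 → NEW=0, ERR=2131653061726285/17592186044416
(5,3): OLD=39944229057891169/140737488355328 → NEW=255, ERR=4056169527282529/140737488355328
(5,4): OLD=1638928413387312779/9007199254740992 → NEW=255, ERR=-657907396571640181/9007199254740992
(5,5): OLD=8830131451718496731/72057594037927936 → NEW=0, ERR=8830131451718496731/72057594037927936
(5,6): OLD=140643306707507751285/1152921504606846976 → NEW=0, ERR=140643306707507751285/1152921504606846976
(6,0): OLD=5906011870494489/35184372088832 → NEW=255, ERR=-3066003012157671/35184372088832
(6,1): OLD=112001228753828461/562949953421312 → NEW=255, ERR=-31551009368606099/562949953421312
(6,2): OLD=357596831750130855/9007199254740992 → NEW=0, ERR=357596831750130855/9007199254740992
(6,3): OLD=15150360991641439161/72057594037927936 → NEW=255, ERR=-3224325488030184519/72057594037927936
(6,4): OLD=17636198689875727851/144115188075855872 → NEW=0, ERR=17636198689875727851/144115188075855872
(6,5): OLD=2732731690932836770231/18446744073709551616 → NEW=255, ERR=-1971188047863098891849/18446744073709551616
(6,6): OLD=48413066207792079289233/295147905179352825856 → NEW=255, ERR=-26849649612942891304047/295147905179352825856
Output grid:
  Row 0: .#...#.  (5 black, running=5)
  Row 1: .#..###  (3 black, running=8)
  Row 2: .#..#..  (5 black, running=13)
  Row 3: ##.#...  (4 black, running=17)
  Row 4: #..#.##  (3 black, running=20)
  Row 5: ...##..  (5 black, running=25)
  Row 6: ##.#.##  (2 black, running=27)

Answer: 27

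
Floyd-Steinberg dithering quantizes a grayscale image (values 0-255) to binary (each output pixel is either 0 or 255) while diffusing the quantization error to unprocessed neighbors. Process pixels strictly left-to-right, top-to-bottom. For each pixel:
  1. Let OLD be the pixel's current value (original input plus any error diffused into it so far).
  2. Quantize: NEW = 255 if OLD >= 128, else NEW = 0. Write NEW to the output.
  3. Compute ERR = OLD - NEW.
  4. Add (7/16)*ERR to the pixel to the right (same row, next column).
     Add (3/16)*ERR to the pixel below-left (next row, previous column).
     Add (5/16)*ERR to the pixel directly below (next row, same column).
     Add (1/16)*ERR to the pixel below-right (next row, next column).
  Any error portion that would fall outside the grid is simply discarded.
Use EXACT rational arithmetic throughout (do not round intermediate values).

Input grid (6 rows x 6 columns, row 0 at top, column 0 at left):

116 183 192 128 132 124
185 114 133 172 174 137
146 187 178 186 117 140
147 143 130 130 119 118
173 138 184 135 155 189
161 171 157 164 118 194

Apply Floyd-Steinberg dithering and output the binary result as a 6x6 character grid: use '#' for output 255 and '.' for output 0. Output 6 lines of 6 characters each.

(0,0): OLD=116 → NEW=0, ERR=116
(0,1): OLD=935/4 → NEW=255, ERR=-85/4
(0,2): OLD=11693/64 → NEW=255, ERR=-4627/64
(0,3): OLD=98683/1024 → NEW=0, ERR=98683/1024
(0,4): OLD=2853469/16384 → NEW=255, ERR=-1324451/16384
(0,5): OLD=23234699/262144 → NEW=0, ERR=23234699/262144
(1,0): OLD=13905/64 → NEW=255, ERR=-2415/64
(1,1): OLD=43287/512 → NEW=0, ERR=43287/512
(1,2): OLD=2689219/16384 → NEW=255, ERR=-1488701/16384
(1,3): OLD=9351159/65536 → NEW=255, ERR=-7360521/65536
(1,4): OLD=512725173/4194304 → NEW=0, ERR=512725173/4194304
(1,5): OLD=14302707043/67108864 → NEW=255, ERR=-2810053277/67108864
(2,0): OLD=1229293/8192 → NEW=255, ERR=-859667/8192
(2,1): OLD=38827167/262144 → NEW=255, ERR=-28019553/262144
(2,2): OLD=365189853/4194304 → NEW=0, ERR=365189853/4194304
(2,3): OLD=6920139509/33554432 → NEW=255, ERR=-1636240651/33554432
(2,4): OLD=127771104799/1073741824 → NEW=0, ERR=127771104799/1073741824
(2,5): OLD=3206032801481/17179869184 → NEW=255, ERR=-1174833840439/17179869184
(3,0): OLD=394957309/4194304 → NEW=0, ERR=394957309/4194304
(3,1): OLD=5387562265/33554432 → NEW=255, ERR=-3168817895/33554432
(3,2): OLD=26861931339/268435456 → NEW=0, ERR=26861931339/268435456
(3,3): OLD=3200520484017/17179869184 → NEW=255, ERR=-1180346157903/17179869184
(3,4): OLD=15153739735153/137438953472 → NEW=0, ERR=15153739735153/137438953472
(3,5): OLD=334922270097919/2199023255552 → NEW=255, ERR=-225828660067841/2199023255552
(4,0): OLD=99170506451/536870912 → NEW=255, ERR=-37731576109/536870912
(4,1): OLD=879510632919/8589934592 → NEW=0, ERR=879510632919/8589934592
(4,2): OLD=66323028531093/274877906944 → NEW=255, ERR=-3770837739627/274877906944
(4,3): OLD=591341778291465/4398046511104 → NEW=255, ERR=-530160082040055/4398046511104
(4,4): OLD=7963492554051801/70368744177664 → NEW=0, ERR=7963492554051801/70368744177664
(4,5): OLD=240165659405162319/1125899906842624 → NEW=255, ERR=-46938816839706801/1125899906842624
(5,0): OLD=21747677319029/137438953472 → NEW=255, ERR=-13299255816331/137438953472
(5,1): OLD=675966993050501/4398046511104 → NEW=255, ERR=-445534867281019/4398046511104
(5,2): OLD=3243655471845159/35184372088832 → NEW=0, ERR=3243655471845159/35184372088832
(5,3): OLD=210571097965629053/1125899906842624 → NEW=255, ERR=-76533378279240067/1125899906842624
(5,4): OLD=243813418620870405/2251799813685248 → NEW=0, ERR=243813418620870405/2251799813685248
(5,5): OLD=8481724145357692249/36028797018963968 → NEW=255, ERR=-705619094478119591/36028797018963968
Row 0: .##.#.
Row 1: #.##.#
Row 2: ##.#.#
Row 3: .#.#.#
Row 4: #.##.#
Row 5: ##.#.#

Answer: .##.#.
#.##.#
##.#.#
.#.#.#
#.##.#
##.#.#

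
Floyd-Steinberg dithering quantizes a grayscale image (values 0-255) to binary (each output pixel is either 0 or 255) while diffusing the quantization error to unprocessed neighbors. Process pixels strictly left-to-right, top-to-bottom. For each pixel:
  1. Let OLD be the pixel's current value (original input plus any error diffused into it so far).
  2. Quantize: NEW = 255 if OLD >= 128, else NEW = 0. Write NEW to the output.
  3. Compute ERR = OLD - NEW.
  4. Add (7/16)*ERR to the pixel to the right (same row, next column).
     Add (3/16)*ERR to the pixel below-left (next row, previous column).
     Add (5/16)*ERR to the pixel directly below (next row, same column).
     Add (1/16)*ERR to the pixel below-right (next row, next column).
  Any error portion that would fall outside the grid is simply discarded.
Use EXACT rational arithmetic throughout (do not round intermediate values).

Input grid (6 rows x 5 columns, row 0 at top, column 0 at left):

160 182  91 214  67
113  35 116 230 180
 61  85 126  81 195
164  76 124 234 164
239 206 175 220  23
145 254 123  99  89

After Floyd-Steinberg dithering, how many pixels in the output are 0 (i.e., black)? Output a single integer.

Answer: 13

Derivation:
(0,0): OLD=160 → NEW=255, ERR=-95
(0,1): OLD=2247/16 → NEW=255, ERR=-1833/16
(0,2): OLD=10465/256 → NEW=0, ERR=10465/256
(0,3): OLD=949799/4096 → NEW=255, ERR=-94681/4096
(0,4): OLD=3728145/65536 → NEW=0, ERR=3728145/65536
(1,0): OLD=15829/256 → NEW=0, ERR=15829/256
(1,1): OLD=57299/2048 → NEW=0, ERR=57299/2048
(1,2): OLD=8488271/65536 → NEW=255, ERR=-8223409/65536
(1,3): OLD=47474403/262144 → NEW=255, ERR=-19372317/262144
(1,4): OLD=687871817/4194304 → NEW=255, ERR=-381675703/4194304
(2,0): OLD=2803905/32768 → NEW=0, ERR=2803905/32768
(2,1): OLD=116933467/1048576 → NEW=0, ERR=116933467/1048576
(2,2): OLD=2071460049/16777216 → NEW=0, ERR=2071460049/16777216
(2,3): OLD=23359049699/268435456 → NEW=0, ERR=23359049699/268435456
(2,4): OLD=859058493045/4294967296 → NEW=255, ERR=-236158167435/4294967296
(3,0): OLD=3550888625/16777216 → NEW=255, ERR=-727301455/16777216
(3,1): OLD=16157320669/134217728 → NEW=0, ERR=16157320669/134217728
(3,2): OLD=1024507354639/4294967296 → NEW=255, ERR=-70709305841/4294967296
(3,3): OLD=2159491957687/8589934592 → NEW=255, ERR=-30941363273/8589934592
(3,4): OLD=20709306742515/137438953472 → NEW=255, ERR=-14337626392845/137438953472
(4,0): OLD=532628495679/2147483648 → NEW=255, ERR=-14979834561/2147483648
(4,1): OLD=16133348740799/68719476736 → NEW=255, ERR=-1390117826881/68719476736
(4,2): OLD=184556921069329/1099511627776 → NEW=255, ERR=-95818544013551/1099511627776
(4,3): OLD=2817544033458367/17592186044416 → NEW=255, ERR=-1668463407867713/17592186044416
(4,4): OLD=-14444768194132807/281474976710656 → NEW=0, ERR=-14444768194132807/281474976710656
(5,0): OLD=152862059017117/1099511627776 → NEW=255, ERR=-127513406065763/1099511627776
(5,1): OLD=1584743339667479/8796093022208 → NEW=255, ERR=-658260380995561/8796093022208
(5,2): OLD=12379032893104079/281474976710656 → NEW=0, ERR=12379032893104079/281474976710656
(5,3): OLD=82792167220530785/1125899906842624 → NEW=0, ERR=82792167220530785/1125899906842624
(5,4): OLD=1787149615901422299/18014398509481984 → NEW=0, ERR=1787149615901422299/18014398509481984
Output grid:
  Row 0: ##.#.  (2 black, running=2)
  Row 1: ..###  (2 black, running=4)
  Row 2: ....#  (4 black, running=8)
  Row 3: #.###  (1 black, running=9)
  Row 4: ####.  (1 black, running=10)
  Row 5: ##...  (3 black, running=13)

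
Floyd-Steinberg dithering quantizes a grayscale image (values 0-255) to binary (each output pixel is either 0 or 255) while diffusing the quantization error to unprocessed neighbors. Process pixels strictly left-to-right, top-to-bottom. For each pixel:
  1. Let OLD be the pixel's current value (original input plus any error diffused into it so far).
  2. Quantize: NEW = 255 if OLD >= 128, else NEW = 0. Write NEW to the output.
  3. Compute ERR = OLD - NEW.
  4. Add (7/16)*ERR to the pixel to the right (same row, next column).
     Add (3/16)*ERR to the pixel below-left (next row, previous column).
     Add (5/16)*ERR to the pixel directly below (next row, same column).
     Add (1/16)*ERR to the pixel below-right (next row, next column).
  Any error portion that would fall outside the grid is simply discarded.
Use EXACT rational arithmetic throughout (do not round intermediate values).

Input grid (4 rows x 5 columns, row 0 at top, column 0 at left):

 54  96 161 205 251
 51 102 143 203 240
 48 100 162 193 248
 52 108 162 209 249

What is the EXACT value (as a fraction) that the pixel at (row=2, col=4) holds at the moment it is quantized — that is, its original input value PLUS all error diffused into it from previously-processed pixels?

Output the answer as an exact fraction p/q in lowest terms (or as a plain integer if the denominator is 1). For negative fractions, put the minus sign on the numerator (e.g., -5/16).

(0,0): OLD=54 → NEW=0, ERR=54
(0,1): OLD=957/8 → NEW=0, ERR=957/8
(0,2): OLD=27307/128 → NEW=255, ERR=-5333/128
(0,3): OLD=382509/2048 → NEW=255, ERR=-139731/2048
(0,4): OLD=7246651/32768 → NEW=255, ERR=-1109189/32768
(1,0): OLD=11559/128 → NEW=0, ERR=11559/128
(1,1): OLD=178641/1024 → NEW=255, ERR=-82479/1024
(1,2): OLD=2930277/32768 → NEW=0, ERR=2930277/32768
(1,3): OLD=27767777/131072 → NEW=255, ERR=-5655583/131072
(1,4): OLD=432600835/2097152 → NEW=255, ERR=-102172925/2097152
(2,0): OLD=1001355/16384 → NEW=0, ERR=1001355/16384
(2,1): OLD=65001065/524288 → NEW=0, ERR=65001065/524288
(2,2): OLD=1938287867/8388608 → NEW=255, ERR=-200807173/8388608
(2,3): OLD=22212660545/134217728 → NEW=255, ERR=-12012860095/134217728
(2,4): OLD=409999271047/2147483648 → NEW=255, ERR=-137609059193/2147483648
Target (2,4): original=248, with diffused error = 409999271047/2147483648

Answer: 409999271047/2147483648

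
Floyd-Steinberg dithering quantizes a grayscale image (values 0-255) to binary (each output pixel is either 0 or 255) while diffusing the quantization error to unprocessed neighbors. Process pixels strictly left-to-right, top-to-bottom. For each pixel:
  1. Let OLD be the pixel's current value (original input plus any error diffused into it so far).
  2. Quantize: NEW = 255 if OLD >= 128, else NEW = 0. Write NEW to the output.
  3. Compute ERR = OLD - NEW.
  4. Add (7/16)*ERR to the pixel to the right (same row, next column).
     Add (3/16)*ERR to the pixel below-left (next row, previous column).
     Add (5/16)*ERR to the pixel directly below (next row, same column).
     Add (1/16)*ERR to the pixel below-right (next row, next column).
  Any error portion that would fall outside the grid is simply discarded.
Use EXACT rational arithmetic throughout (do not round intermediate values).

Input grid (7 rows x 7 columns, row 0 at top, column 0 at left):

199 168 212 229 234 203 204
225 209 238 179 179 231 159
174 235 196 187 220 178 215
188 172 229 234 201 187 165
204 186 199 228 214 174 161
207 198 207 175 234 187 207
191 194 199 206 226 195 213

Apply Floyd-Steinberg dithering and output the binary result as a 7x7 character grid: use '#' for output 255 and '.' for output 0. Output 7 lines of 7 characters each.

(0,0): OLD=199 → NEW=255, ERR=-56
(0,1): OLD=287/2 → NEW=255, ERR=-223/2
(0,2): OLD=5223/32 → NEW=255, ERR=-2937/32
(0,3): OLD=96689/512 → NEW=255, ERR=-33871/512
(0,4): OLD=1679831/8192 → NEW=255, ERR=-409129/8192
(0,5): OLD=23743713/131072 → NEW=255, ERR=-9679647/131072
(0,6): OLD=360061479/2097152 → NEW=255, ERR=-174712281/2097152
(1,0): OLD=5971/32 → NEW=255, ERR=-2189/32
(1,1): OLD=31621/256 → NEW=0, ERR=31621/256
(1,2): OLD=1998729/8192 → NEW=255, ERR=-90231/8192
(1,3): OLD=4535333/32768 → NEW=255, ERR=-3820507/32768
(1,4): OLD=197975775/2097152 → NEW=0, ERR=197975775/2097152
(1,5): OLD=3866829295/16777216 → NEW=255, ERR=-411360785/16777216
(1,6): OLD=31574225953/268435456 → NEW=0, ERR=31574225953/268435456
(2,0): OLD=720007/4096 → NEW=255, ERR=-324473/4096
(2,1): OLD=30487581/131072 → NEW=255, ERR=-2935779/131072
(2,2): OLD=353616727/2097152 → NEW=255, ERR=-181157033/2097152
(2,3): OLD=2177422751/16777216 → NEW=255, ERR=-2100767329/16777216
(2,4): OLD=24539639039/134217728 → NEW=255, ERR=-9685881601/134217728
(2,5): OLD=716056550533/4294967296 → NEW=255, ERR=-379160109947/4294967296
(2,6): OLD=14541196443891/68719476736 → NEW=255, ERR=-2982270123789/68719476736
(3,0): OLD=333541559/2097152 → NEW=255, ERR=-201232201/2097152
(3,1): OLD=1709136651/16777216 → NEW=0, ERR=1709136651/16777216
(3,2): OLD=29755656481/134217728 → NEW=255, ERR=-4469864159/134217728
(3,3): OLD=86634934111/536870912 → NEW=255, ERR=-50267148449/536870912
(3,4): OLD=7772636688567/68719476736 → NEW=0, ERR=7772636688567/68719476736
(3,5): OLD=107889170333621/549755813888 → NEW=255, ERR=-32298562207819/549755813888
(3,6): OLD=1057442114184811/8796093022208 → NEW=0, ERR=1057442114184811/8796093022208
(4,0): OLD=51838954937/268435456 → NEW=255, ERR=-16612086343/268435456
(4,1): OLD=766733338053/4294967296 → NEW=255, ERR=-328483322427/4294967296
(4,2): OLD=9891741767915/68719476736 → NEW=255, ERR=-7631724799765/68719476736
(4,3): OLD=93062471071753/549755813888 → NEW=255, ERR=-47125261469687/549755813888
(4,4): OLD=857511648686075/4398046511104 → NEW=255, ERR=-263990211645445/4398046511104
(4,5): OLD=22375798872856331/140737488355328 → NEW=255, ERR=-13512260657752309/140737488355328
(4,6): OLD=344280882608641981/2251799813685248 → NEW=255, ERR=-229928069881096259/2251799813685248
(5,0): OLD=11910514809631/68719476736 → NEW=255, ERR=-5612951758049/68719476736
(5,1): OLD=62493052848021/549755813888 → NEW=0, ERR=62493052848021/549755813888
(5,2): OLD=884775991931443/4398046511104 → NEW=255, ERR=-236725868400077/4398046511104
(5,3): OLD=3746018835690943/35184372088832 → NEW=0, ERR=3746018835690943/35184372088832
(5,4): OLD=536970401028926437/2251799813685248 → NEW=255, ERR=-37238551460811803/2251799813685248
(5,5): OLD=2285393565847319029/18014398509481984 → NEW=0, ERR=2285393565847319029/18014398509481984
(5,6): OLD=64734750664899418299/288230376151711744 → NEW=255, ERR=-8763995253787076421/288230376151711744
(6,0): OLD=1643014855463831/8796093022208 → NEW=255, ERR=-599988865199209/8796093022208
(6,1): OLD=25963781876950115/140737488355328 → NEW=255, ERR=-9924277653658525/140737488355328
(6,2): OLD=401712527961127049/2251799813685248 → NEW=255, ERR=-172496424528611191/2251799813685248
(6,3): OLD=3590131971312062999/18014398509481984 → NEW=255, ERR=-1003539648605842921/18014398509481984
(6,4): OLD=8174985969128650185/36028797018963968 → NEW=255, ERR=-1012357270707161655/36028797018963968
(6,5): OLD=994359731353179970873/4611686018427387904 → NEW=255, ERR=-181620203345803944647/4611686018427387904
(6,6): OLD=14329225659933857922047/73786976294838206464 → NEW=255, ERR=-4486453295249884726273/73786976294838206464
Row 0: #######
Row 1: #.##.#.
Row 2: #######
Row 3: #.##.#.
Row 4: #######
Row 5: #.#.#.#
Row 6: #######

Answer: #######
#.##.#.
#######
#.##.#.
#######
#.#.#.#
#######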